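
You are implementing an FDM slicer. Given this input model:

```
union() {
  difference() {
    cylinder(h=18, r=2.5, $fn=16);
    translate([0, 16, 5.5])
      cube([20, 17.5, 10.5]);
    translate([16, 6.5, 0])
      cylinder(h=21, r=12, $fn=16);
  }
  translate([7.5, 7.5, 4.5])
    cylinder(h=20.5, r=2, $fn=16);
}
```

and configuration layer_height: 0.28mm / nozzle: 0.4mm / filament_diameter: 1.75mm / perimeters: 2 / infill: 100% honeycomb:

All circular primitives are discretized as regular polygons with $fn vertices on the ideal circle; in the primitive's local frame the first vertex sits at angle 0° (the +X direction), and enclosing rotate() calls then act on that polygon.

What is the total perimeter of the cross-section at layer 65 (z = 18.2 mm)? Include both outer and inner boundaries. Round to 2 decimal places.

At z = 18.2 mm: the cylinder does not reach this height (z outside [0, 18]); the cube at (0, 16) does not reach this height (z outside [5.5, 16]); the r=12 cylinder at (16, 6.5) gives a regular 16-gon of circumradius 12 (constant along its height) (perimeter = 2·16·12.000·sin(180°/16) = 74.91 mm); Subtracting the remaining from the first: the first operand is absent here, so nothing remains; the cylinder at (7.5, 7.5): section is a regular 16-gon, circumradius r=2 (perimeter = 2·16·2.000·sin(180°/16) = 12.49 mm); Merging all regions: only the r=2 cylinder at (7.5, 7.5) is present, so the union is just that shape — boundary = 12.49 mm. Overall, the cross-section is a single solid region. Total boundary length (outer) = 12.49 mm.

12.49 mm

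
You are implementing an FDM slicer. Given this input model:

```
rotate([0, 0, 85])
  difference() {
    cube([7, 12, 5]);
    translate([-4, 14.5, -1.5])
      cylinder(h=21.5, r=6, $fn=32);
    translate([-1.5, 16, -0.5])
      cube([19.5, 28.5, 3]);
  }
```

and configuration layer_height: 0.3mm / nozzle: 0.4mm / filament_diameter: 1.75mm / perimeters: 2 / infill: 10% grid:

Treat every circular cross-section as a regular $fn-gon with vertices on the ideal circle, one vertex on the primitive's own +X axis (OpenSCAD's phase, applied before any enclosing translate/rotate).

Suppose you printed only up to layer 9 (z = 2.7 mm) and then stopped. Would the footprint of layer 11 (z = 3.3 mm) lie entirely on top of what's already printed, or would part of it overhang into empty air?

Compare the two slices. At z = 2.7: the cube (footprint 7×12) is included at this height (area 84.00 mm²); the r=6 cylinder at (-4, 14.5) contributes a regular 32-gon of circumradius 6 (area = (32/2)·6.000²·sin(360°/32) = 112.37 mm²); the cube at (-1.5, 16) does not reach this height (z outside [-0.5, 2.5]); Subtracting the remaining from the first: starting from the 7×12 cube (84.00 mm²), the r=6 cylinder at (-4, 14.5) partially overlaps it — only the 1.59 mm² overlap (of its 112.37 mm²) is removed, clipping the outline — area = 82.41 mm²; (rotated 85° about Z; rotation is an isometry so areas/perimeters/island counts are preserved). At z = 3.3: the cube is present — its section is the full 7×12 rectangle (area 84.00 mm²); the r=6 cylinder at (-4, 14.5) gives a regular 32-gon of circumradius 6 (constant along its height) (area = (32/2)·6.000²·sin(360°/32) = 112.37 mm²); the cube at (-1.5, 16) is absent (z outside [-0.5, 2.5]); Taking the first minus the rest: starting from the 7×12 cube (84.00 mm²), the r=6 cylinder at (-4, 14.5) partially overlaps it — only the 1.59 mm² overlap (of its 112.37 mm²) is removed, clipping the outline — area = 82.41 mm²; (whole slice rotated 85° about Z — lengths, areas and connectivity unchanged). Checking containment: the cross-section at z = 3.3 is a subset of the cross-section at z = 2.7.

entirely on top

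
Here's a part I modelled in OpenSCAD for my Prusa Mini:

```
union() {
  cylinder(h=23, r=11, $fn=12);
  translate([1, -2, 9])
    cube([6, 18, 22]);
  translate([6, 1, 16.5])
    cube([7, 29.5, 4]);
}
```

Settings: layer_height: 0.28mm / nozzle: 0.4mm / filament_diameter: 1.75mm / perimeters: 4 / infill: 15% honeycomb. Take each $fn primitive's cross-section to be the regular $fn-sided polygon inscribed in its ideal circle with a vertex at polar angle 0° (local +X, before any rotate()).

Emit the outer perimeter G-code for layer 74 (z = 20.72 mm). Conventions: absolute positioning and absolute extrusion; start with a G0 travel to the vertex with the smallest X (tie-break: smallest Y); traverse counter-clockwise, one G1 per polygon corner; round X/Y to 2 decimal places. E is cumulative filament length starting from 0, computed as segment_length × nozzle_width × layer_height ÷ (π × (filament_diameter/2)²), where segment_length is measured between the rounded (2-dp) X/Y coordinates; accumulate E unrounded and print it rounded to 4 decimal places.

At z = 20.72 mm: the cylinder: section is a regular 12-gon, circumradius r=11; the cube at (1, -2) (footprint 6×18) is included at this height; the cube at (6, 1) does not reach this height (z outside [16.5, 20.5]); Merging all regions: the regions partially overlap (shared area 70.75 mm²), so overlapping operands fuse into one piece — 1 connected region. The outline is a single polygon with 15 vertices. Extrusion per mm of travel: 0.4 × 0.28 / (π × 0.875²) = 0.046564. Accumulating E over each segment gives final E = 3.7625.

G0 X-11.00 Y0.00 Z20.72
G1 X-9.53 Y-5.50 E0.2651
G1 X-5.50 Y-9.53 E0.5305
G1 X0.00 Y-11.00 E0.7956
G1 X5.50 Y-9.53 E1.0607
G1 X9.53 Y-5.50 E1.3260
G1 X11.00 Y0.00 E1.5911
G1 X9.53 Y5.50 E1.8562
G1 X7.00 Y8.03 E2.0228
G1 X7.00 Y16.00 E2.3939
G1 X1.00 Y16.00 E2.6733
G1 X1.00 Y10.73 E2.9187
G1 X0.00 Y11.00 E2.9670
G1 X-5.50 Y9.53 E3.2321
G1 X-9.53 Y5.50 E3.4974
G1 X-11.00 Y0.00 E3.7625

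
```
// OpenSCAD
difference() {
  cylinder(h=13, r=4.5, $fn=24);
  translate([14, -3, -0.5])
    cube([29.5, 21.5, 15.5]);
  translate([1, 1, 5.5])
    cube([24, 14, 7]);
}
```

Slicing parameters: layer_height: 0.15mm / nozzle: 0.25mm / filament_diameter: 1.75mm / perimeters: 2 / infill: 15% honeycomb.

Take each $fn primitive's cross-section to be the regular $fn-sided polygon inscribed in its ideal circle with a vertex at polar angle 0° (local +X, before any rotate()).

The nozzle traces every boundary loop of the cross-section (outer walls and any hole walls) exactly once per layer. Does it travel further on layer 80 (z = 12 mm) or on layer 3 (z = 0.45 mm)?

Layer 80 (z = 12): the cylinder: section is a regular 24-gon, circumradius r=4.5 (perimeter = 2·24·4.500·sin(180°/24) = 28.19 mm); the cube at (14, -3) is present — its section is the full 29.5×21.5 rectangle (perimeter 102.00 mm); the cube at (1, 1) is present — its section is the full 24×14 rectangle (perimeter 76.00 mm); Taking the first minus the rest: starting from the r=4.5 cylinder, the 29.5×21.5 cube at (14, -3) misses the remaining region (no effect); the 24×14 cube at (1, 1) partially overlaps it — only the 7.85 mm² overlap (of its 336.00 mm²) is removed, clipping the outline — boundary = 29.90 mm. So its perimeter = 29.90 mm. Layer 3 (z = 0.45): the cylinder: section is a regular 24-gon, circumradius r=4.5 (perimeter = 2·24·4.500·sin(180°/24) = 28.19 mm); the cube at (14, -3) is present — its section is the full 29.5×21.5 rectangle (perimeter 102.00 mm); the cube at (1, 1) is not intersected at this z (z outside [5.5, 12.5]); Taking the first minus the rest: starting from the r=4.5 cylinder, the 29.5×21.5 cube at (14, -3) misses the remaining region (no effect) — boundary = 28.19 mm. So its perimeter = 28.19 mm. Layer 80 is larger (29.90 vs 28.19 mm).

layer 80 (z = 12 mm)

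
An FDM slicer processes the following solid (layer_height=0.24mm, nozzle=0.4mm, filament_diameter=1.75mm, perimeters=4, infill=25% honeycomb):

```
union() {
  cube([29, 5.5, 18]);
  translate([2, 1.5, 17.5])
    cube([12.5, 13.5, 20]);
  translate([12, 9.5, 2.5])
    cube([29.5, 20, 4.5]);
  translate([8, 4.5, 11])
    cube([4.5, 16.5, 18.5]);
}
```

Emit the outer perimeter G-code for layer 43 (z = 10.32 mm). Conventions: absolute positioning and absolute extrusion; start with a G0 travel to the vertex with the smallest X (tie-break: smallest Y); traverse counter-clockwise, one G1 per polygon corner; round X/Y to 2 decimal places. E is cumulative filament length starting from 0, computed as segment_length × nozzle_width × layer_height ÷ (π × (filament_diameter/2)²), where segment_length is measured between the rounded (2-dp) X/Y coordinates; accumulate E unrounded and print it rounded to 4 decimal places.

G0 X0.00 Y0.00 Z10.32
G1 X29.00 Y0.00 E1.1575
G1 X29.00 Y5.50 E1.3770
G1 X0.00 Y5.50 E2.5344
G1 X0.00 Y0.00 E2.7539

At z = 10.32 mm: the cube is present — its section is the full 29×5.5 rectangle; the cube at (2, 1.5) does not reach this height (z outside [17.5, 37.5]); the cube at (12, 9.5) does not reach this height (z outside [2.5, 7]); the cube at (8, 4.5) does not reach this height (z outside [11, 29.5]); Taking the union: only the 29×5.5 cube is present, so the union is just that shape — 1 connected region. The outline is a single polygon with 4 vertices. Extrusion per mm of travel: 0.4 × 0.24 / (π × 0.875²) = 0.039912. Accumulating E over each segment gives final E = 2.7539.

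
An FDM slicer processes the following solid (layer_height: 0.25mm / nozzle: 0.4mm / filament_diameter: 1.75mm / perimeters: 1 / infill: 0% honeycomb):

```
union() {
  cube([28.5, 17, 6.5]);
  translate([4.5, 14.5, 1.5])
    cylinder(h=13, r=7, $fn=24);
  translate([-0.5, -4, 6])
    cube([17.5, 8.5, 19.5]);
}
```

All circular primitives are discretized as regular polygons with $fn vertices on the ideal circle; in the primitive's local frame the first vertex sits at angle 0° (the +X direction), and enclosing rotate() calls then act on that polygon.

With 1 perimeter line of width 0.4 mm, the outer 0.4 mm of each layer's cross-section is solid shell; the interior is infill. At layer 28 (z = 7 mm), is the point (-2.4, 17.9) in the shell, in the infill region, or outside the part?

outside

At z = 7 mm: the cube does not reach this height (z outside [0, 6.5]); the cylinder at (4.5, 14.5): section is a regular 24-gon, circumradius r=7; the cube at (-0.5, -4) (footprint 17.5×8.5) is included at this height; Taking the union: the 2 present regions are separate (no shared area or edge), so areas and boundary lengths simply add and each stays a separate island — 2 connected regions. Overall, the cross-section has 2 separate islands. The nearest boundary edge runs (-2.26, 16.31)→(-1.56, 18.00); distance from the point to it = 0.74 mm. The point is not inside any of the regions above, so it lies outside the cross-section (0.74 mm from the nearest boundary).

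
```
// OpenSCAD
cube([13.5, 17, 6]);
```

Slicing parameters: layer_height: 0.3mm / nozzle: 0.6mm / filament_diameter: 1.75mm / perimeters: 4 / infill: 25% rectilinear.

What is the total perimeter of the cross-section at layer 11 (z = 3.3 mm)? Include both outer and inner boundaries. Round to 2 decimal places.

61.00 mm

At z = 3.3 mm: the cube (footprint 13.5×17) is included at this height (perimeter 61.00 mm). Overall, the cross-section is a single solid region. Total boundary length (outer) = 61.00 mm.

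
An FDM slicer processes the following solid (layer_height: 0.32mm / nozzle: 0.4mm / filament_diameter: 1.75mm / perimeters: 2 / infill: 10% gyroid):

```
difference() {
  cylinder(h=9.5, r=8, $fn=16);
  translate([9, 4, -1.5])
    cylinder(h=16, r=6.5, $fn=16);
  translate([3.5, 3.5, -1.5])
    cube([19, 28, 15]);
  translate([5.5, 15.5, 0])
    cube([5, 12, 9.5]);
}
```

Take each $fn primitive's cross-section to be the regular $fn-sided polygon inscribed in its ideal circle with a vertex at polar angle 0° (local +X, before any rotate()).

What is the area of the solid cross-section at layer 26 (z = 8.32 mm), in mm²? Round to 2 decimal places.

164.20 mm²

At z = 8.32 mm: the cylinder: section is a regular 16-gon, circumradius r=8 (area = (16/2)·8.000²·sin(360°/16) = 195.93 mm²); the cylinder at (9, 4): section is a regular 16-gon, circumradius r=6.5 (area = (16/2)·6.500²·sin(360°/16) = 129.35 mm²); the 19×28 cube at (3.5, 3.5) contributes its full rectangle (area 532.00 mm²); the 5×12 cube at (5.5, 15.5) contributes its full rectangle (area 60.00 mm²); Subtracting the remaining from the first: starting from the r=8 cylinder (195.93 mm²), the r=6.5 cylinder at (9, 4) partially overlaps it — only the 31.73 mm² overlap (of its 129.35 mm²) is removed, clipping the outline; the 19×28 cube at (3.5, 3.5) misses the remaining region (no effect); the 5×12 cube at (5.5, 15.5) misses the remaining region (no effect) — area = 164.20 mm². Overall, the cross-section is a single solid region. Net area = 164.20 mm².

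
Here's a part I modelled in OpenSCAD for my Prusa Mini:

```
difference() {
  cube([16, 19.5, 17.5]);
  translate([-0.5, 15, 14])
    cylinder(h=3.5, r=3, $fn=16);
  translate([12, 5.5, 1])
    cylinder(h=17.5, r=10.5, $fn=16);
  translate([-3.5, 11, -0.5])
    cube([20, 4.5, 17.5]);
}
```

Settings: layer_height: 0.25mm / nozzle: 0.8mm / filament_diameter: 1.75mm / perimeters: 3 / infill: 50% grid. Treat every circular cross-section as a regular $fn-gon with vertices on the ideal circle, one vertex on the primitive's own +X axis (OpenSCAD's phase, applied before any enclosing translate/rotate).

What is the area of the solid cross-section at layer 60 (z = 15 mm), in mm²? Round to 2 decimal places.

At z = 15 mm: the cube (footprint 16×19.5) is included at this height (area 312.00 mm²); the r=3 cylinder at (-0.5, 15) contributes a regular 16-gon of circumradius 3 (area = (16/2)·3.000²·sin(360°/16) = 27.55 mm²); the r=10.5 cylinder at (12, 5.5) contributes a regular 16-gon of circumradius 10.5 (area = (16/2)·10.500²·sin(360°/16) = 337.53 mm²); the cube at (-3.5, 11) is present — its section is the full 20×4.5 rectangle (area 90.00 mm²); After the difference (first − rest): starting from the 16×19.5 cube (312.00 mm²), the r=3 cylinder at (-0.5, 15) partially overlaps it — only the 10.83 mm² overlap (of its 27.55 mm²) is removed, clipping the outline; the r=10.5 cylinder at (12, 5.5) partially overlaps it — only the 201.02 mm² overlap (of its 337.53 mm²) is removed, clipping the outline; the 20×4.5 cube at (-3.5, 11) partially overlaps it — only the 18.05 mm² overlap (of its 90.00 mm²) is removed, clipping the outline — area = 82.10 mm². Overall, the cross-section has 2 separate islands. Net area = 82.10 mm².

82.10 mm²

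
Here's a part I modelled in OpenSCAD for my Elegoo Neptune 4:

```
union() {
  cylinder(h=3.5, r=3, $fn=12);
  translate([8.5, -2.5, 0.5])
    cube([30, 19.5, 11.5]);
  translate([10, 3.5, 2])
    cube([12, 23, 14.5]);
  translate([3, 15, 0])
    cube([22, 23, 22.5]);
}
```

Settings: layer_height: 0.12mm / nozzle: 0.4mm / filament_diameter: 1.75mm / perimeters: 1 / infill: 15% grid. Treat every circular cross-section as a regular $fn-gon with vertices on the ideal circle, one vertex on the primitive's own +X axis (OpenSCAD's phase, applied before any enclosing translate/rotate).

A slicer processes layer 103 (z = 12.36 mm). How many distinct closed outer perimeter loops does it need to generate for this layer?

1

At z = 12.36 mm: the cylinder is absent (z outside [0, 3.5]); the cube at (8.5, -2.5) is not intersected at this z (z outside [0.5, 12]); the cube at (10, 3.5) (footprint 12×23) is included at this height; the cube at (3, 15) (footprint 22×23) is included at this height; Merging all regions: the regions partially overlap (shared area 138.00 mm²), so overlapping operands fuse into one piece — 1 connected region. The result has 1 disconnected region.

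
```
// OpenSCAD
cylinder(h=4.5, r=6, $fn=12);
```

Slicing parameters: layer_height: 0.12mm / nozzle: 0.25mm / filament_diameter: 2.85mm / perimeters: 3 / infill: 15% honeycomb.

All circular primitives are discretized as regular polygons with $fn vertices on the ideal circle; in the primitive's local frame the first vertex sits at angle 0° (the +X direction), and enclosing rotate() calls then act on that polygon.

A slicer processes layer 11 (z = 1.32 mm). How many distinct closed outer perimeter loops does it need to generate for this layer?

At z = 1.32 mm: the r=6 cylinder contributes a regular 12-gon of circumradius 6. The result has 1 disconnected region.

1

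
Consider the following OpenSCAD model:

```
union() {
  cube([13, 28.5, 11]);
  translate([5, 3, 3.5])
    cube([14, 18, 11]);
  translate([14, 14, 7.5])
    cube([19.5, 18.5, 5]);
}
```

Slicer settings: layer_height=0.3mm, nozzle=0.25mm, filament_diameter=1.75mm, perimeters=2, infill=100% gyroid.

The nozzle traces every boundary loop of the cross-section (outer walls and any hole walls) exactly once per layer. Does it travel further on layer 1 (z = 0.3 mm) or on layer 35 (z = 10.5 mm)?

Layer 1 (z = 0.3): the cube (footprint 13×28.5) is included at this height (perimeter 83.00 mm); the cube at (5, 3) is absent (z outside [3.5, 14.5]); the cube at (14, 14) is absent (z outside [7.5, 12.5]); Taking the union: only the 13×28.5 cube is present, so the union is just that shape — boundary = 83.00 mm. So its perimeter = 83.00 mm. Layer 35 (z = 10.5): the cube is present — its section is the full 13×28.5 rectangle (perimeter 83.00 mm); the 14×18 cube at (5, 3) contributes its full rectangle (perimeter 64.00 mm); the cube at (14, 14) is present — its section is the full 19.5×18.5 rectangle (perimeter 76.00 mm); Taking the union: the regions partially overlap (shared area 179.00 mm²), so the edge portions inside another operand are dropped and the merged outline is re-measured after clipping — boundary = 147.00 mm. So its perimeter = 147.00 mm. Layer 35 is larger (147.00 vs 83.00 mm).

layer 35 (z = 10.5 mm)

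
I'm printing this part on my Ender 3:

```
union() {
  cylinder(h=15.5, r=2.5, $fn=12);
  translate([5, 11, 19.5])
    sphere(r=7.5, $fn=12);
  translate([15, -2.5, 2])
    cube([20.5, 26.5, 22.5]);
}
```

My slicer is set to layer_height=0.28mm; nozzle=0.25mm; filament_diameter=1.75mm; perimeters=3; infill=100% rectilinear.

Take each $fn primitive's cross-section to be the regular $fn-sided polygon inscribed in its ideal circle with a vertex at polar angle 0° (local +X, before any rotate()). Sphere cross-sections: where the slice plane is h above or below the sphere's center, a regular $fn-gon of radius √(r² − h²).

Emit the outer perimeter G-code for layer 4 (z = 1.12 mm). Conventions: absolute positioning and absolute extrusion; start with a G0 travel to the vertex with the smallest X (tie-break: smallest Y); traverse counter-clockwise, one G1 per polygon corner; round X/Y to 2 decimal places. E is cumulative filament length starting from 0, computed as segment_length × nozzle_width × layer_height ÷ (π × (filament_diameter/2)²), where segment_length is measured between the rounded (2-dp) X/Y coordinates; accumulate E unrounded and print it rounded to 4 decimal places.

At z = 1.12 mm: the r=2.5 cylinder contributes a regular 12-gon of circumradius 2.5; the sphere at (5, 11) is absent (|z−center|=18.380 > r=7.5); the cube at (15, -2.5) is absent (z outside [2, 24.5]); Taking the union: only the r=2.5 cylinder is present, so the union is just that shape — 1 connected region. The outline is a single polygon with 12 vertices. Extrusion per mm of travel: 0.25 × 0.28 / (π × 0.875²) = 0.029103. Accumulating E over each segment gives final E = 0.4525.

G0 X-2.50 Y0.00 Z1.12
G1 X-2.17 Y-1.25 E0.0376
G1 X-1.25 Y-2.17 E0.0755
G1 X0.00 Y-2.50 E0.1131
G1 X1.25 Y-2.17 E0.1507
G1 X2.17 Y-1.25 E0.1886
G1 X2.50 Y0.00 E0.2262
G1 X2.17 Y1.25 E0.2639
G1 X1.25 Y2.17 E0.3017
G1 X0.00 Y2.50 E0.3393
G1 X-1.25 Y2.17 E0.3770
G1 X-2.17 Y1.25 E0.4148
G1 X-2.50 Y0.00 E0.4525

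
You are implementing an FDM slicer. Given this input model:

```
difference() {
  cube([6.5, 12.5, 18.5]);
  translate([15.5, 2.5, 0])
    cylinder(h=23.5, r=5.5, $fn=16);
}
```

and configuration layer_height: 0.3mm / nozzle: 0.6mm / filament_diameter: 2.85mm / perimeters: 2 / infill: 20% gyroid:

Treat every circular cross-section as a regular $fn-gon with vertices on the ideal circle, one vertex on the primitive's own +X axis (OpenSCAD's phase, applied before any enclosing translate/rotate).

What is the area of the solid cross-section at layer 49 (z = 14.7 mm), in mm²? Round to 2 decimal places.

At z = 14.7 mm: the 6.5×12.5 cube contributes its full rectangle (area 81.25 mm²); the r=5.5 cylinder at (15.5, 2.5) gives a regular 16-gon of circumradius 5.5 (constant along its height) (area = (16/2)·5.500²·sin(360°/16) = 92.61 mm²); After the difference (first − rest): starting from the 6.5×12.5 cube (81.25 mm²), the r=5.5 cylinder at (15.5, 2.5) misses the remaining region (no effect) — area = 81.25 mm². Overall, the cross-section is a single solid region. Net area = 81.25 mm².

81.25 mm²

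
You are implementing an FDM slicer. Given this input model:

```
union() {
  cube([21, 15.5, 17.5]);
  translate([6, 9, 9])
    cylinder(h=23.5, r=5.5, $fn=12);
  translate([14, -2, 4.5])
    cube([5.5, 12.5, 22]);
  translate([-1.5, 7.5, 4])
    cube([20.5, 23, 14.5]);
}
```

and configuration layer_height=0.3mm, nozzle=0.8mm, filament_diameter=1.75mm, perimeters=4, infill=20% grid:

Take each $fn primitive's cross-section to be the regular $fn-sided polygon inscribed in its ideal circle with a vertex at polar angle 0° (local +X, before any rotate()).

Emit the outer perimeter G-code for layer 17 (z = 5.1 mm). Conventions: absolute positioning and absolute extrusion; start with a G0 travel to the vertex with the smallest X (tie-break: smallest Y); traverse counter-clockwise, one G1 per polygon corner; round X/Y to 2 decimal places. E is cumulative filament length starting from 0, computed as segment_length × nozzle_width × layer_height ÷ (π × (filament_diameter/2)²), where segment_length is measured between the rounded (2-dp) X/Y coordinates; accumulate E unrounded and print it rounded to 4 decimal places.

At z = 5.1 mm: the cube (footprint 21×15.5) is included at this height; the cylinder at (6, 9) is absent (z outside [9, 32.5]); the cube at (14, -2) (footprint 5.5×12.5) is included at this height; the cube at (-1.5, 7.5) (footprint 20.5×23) is included at this height; Combining (union): the regions partially overlap (shared area 209.75 mm²), so overlapping operands fuse into one piece — 1 connected region. The outline is a single polygon with 12 vertices. Extrusion per mm of travel: 0.8 × 0.3 / (π × 0.875²) = 0.099780. Accumulating E over each segment gives final E = 10.9758.

G0 X-1.50 Y7.50 Z5.10
G1 X0.00 Y7.50 E0.1497
G1 X0.00 Y0.00 E0.8980
G1 X14.00 Y0.00 E2.2949
G1 X14.00 Y-2.00 E2.4945
G1 X19.50 Y-2.00 E3.0433
G1 X19.50 Y0.00 E3.2429
G1 X21.00 Y0.00 E3.3925
G1 X21.00 Y15.50 E4.9391
G1 X19.00 Y15.50 E5.1387
G1 X19.00 Y30.50 E6.6354
G1 X-1.50 Y30.50 E8.6809
G1 X-1.50 Y7.50 E10.9758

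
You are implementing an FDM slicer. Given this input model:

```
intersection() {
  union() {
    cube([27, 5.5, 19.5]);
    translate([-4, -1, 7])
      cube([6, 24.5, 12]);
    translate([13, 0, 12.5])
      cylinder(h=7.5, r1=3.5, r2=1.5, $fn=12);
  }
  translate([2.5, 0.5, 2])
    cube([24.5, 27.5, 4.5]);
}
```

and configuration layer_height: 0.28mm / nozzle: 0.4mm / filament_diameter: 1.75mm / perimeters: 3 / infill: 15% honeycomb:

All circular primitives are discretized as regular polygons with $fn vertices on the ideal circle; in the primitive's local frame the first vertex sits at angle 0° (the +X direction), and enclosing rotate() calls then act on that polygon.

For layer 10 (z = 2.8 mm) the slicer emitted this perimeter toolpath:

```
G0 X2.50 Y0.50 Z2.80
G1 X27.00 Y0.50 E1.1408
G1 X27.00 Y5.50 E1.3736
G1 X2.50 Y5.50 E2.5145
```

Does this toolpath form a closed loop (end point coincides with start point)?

no

Start point (G0): (2.50, 0.50). End point (last G1): the path does not return to the start — open.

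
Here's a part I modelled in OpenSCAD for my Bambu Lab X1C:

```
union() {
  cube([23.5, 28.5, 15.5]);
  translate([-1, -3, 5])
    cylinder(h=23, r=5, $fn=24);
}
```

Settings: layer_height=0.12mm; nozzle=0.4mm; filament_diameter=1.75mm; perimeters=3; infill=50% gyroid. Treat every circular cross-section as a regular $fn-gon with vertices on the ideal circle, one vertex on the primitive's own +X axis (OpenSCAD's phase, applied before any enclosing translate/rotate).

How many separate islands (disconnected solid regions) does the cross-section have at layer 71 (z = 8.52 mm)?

1

At z = 8.52 mm: the 23.5×28.5 cube contributes its full rectangle; the r=5 cylinder at (-1, -3) contributes a regular 24-gon of circumradius 5; Combining (union): the regions partially overlap (shared area 3.52 mm²), so overlapping operands fuse into one piece — 1 connected region. Overall, the cross-section is a single solid region. Island count = 1.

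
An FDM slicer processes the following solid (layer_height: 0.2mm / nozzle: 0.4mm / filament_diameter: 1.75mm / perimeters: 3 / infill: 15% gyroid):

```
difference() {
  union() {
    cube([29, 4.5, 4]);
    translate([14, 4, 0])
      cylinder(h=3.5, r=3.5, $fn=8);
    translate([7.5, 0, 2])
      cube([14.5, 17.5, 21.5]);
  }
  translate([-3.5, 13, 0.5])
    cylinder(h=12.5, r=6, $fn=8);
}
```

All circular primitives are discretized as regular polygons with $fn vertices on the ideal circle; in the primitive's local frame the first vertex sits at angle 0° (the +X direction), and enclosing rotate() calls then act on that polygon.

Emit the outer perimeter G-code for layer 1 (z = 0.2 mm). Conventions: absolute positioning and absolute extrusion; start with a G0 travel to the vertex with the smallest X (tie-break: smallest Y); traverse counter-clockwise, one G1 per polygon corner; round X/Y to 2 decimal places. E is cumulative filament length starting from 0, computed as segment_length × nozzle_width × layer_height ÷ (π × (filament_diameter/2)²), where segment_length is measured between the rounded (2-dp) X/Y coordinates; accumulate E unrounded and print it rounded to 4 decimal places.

G0 X0.00 Y0.00 Z0.20
G1 X29.00 Y0.00 E0.9645
G1 X29.00 Y4.50 E1.1142
G1 X17.29 Y4.50 E1.5037
G1 X16.47 Y6.47 E1.5747
G1 X14.00 Y7.50 E1.6637
G1 X11.53 Y6.47 E1.7527
G1 X10.71 Y4.50 E1.8237
G1 X0.00 Y4.50 E2.1799
G1 X0.00 Y0.00 E2.3295

At z = 0.2 mm: the cube is present — its section is the full 29×4.5 rectangle; the r=3.5 cylinder at (14, 4) gives a regular 8-gon of circumradius 3.5 (constant along its height); the cube at (7.5, 0) is absent (z outside [2, 23.5]); Combining (union): the regions partially overlap (shared area 20.72 mm²), so overlapping operands fuse into one piece — 1 connected region; the cylinder at (-3.5, 13) is absent (z outside [0.5, 13]); Subtracting the remaining from the first: none of the subtracted shapes is present at this height, so the result so far is unchanged — 1 connected region. The outline is a single polygon with 9 vertices. Extrusion per mm of travel: 0.4 × 0.2 / (π × 0.875²) = 0.033260. Accumulating E over each segment gives final E = 2.3295.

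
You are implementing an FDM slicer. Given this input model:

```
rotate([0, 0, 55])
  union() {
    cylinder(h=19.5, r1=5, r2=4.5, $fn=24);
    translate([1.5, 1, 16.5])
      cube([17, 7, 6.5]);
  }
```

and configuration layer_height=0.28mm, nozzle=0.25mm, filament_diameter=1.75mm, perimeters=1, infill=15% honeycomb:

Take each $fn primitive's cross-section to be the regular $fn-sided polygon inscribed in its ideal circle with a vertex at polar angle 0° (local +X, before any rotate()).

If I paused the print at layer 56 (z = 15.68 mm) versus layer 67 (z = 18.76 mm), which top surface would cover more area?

Layer 56 (z = 15.68): the cone contributes a regular 24-gon of circumradius 4.598 (interpolated between r1=5 and r2=4.5 at t=0.804) (area = (24/2)·4.598²·sin(360°/24) = 65.66 mm²); the cube at (1.5, 1) is absent (z outside [16.5, 23]); Taking the union: only the cone is present, so the union is just that shape — area = 65.66 mm²; (rotated 55° about Z; rotation is an isometry so areas/perimeters/island counts are preserved). So its area = 65.66 mm². Layer 67 (z = 18.76): the cone contributes a regular 24-gon of circumradius 4.519 (interpolated between r1=5 and r2=4.5 at t=0.962) (area = (24/2)·4.519²·sin(360°/24) = 63.42 mm²); the cube at (1.5, 1) is present — its section is the full 17×7 rectangle (area 119.00 mm²); Taking the union: the regions partially overlap — summed areas 182.42 mm² minus the doubly-counted overlap 6.29 mm² gives 176.14 mm² — area = 176.14 mm²; (whole slice rotated 55° about Z — lengths, areas and connectivity unchanged). So its area = 176.14 mm². Layer 67 is larger (176.14 vs 65.66 mm²).

layer 67 (z = 18.76 mm)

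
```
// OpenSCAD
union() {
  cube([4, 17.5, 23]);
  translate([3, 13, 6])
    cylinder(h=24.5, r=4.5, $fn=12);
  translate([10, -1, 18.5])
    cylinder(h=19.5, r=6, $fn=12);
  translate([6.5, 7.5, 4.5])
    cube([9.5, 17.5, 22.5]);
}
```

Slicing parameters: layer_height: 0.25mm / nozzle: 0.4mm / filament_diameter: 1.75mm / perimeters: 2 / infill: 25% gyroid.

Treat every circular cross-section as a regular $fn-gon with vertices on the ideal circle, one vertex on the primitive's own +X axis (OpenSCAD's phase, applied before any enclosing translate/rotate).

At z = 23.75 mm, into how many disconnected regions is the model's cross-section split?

At z = 23.75 mm: the cube does not reach this height (z outside [0, 23]); the r=4.5 cylinder at (3, 13) gives a regular 12-gon of circumradius 4.5 (constant along its height); the cylinder at (10, -1): section is a regular 12-gon, circumradius r=6; the cube at (6.5, 7.5) is present — its section is the full 9.5×17.5 rectangle; Combining (union): the regions partially overlap (shared area 3.30 mm²), so overlapping operands fuse into one piece — 2 connected regions. The result has 2 disconnected regions.

2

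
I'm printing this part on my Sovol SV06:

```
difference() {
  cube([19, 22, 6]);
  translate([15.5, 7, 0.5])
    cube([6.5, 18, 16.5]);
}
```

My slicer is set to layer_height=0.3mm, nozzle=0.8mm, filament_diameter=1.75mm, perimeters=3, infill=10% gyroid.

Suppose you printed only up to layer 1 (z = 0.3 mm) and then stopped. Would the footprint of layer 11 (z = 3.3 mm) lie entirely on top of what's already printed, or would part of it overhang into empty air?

Compare the two slices. At z = 0.3: the 19×22 cube contributes its full rectangle (area 418.00 mm²); the cube at (15.5, 7) does not reach this height (z outside [0.5, 17]); Taking the first minus the rest: none of the subtracted shapes is present at this height, so the 19×22 cube is unchanged — area = 418.00 mm². At z = 3.3: the cube is present — its section is the full 19×22 rectangle (area 418.00 mm²); the 6.5×18 cube at (15.5, 7) contributes its full rectangle (area 117.00 mm²); Subtracting the remaining from the first: starting from the 19×22 cube (418.00 mm²), the 6.5×18 cube at (15.5, 7) partially overlaps it — only the 52.50 mm² overlap (of its 117.00 mm²) is removed, clipping the outline — area = 365.50 mm². Checking containment: the cross-section at z = 3.3 is a subset of the cross-section at z = 0.3.

entirely on top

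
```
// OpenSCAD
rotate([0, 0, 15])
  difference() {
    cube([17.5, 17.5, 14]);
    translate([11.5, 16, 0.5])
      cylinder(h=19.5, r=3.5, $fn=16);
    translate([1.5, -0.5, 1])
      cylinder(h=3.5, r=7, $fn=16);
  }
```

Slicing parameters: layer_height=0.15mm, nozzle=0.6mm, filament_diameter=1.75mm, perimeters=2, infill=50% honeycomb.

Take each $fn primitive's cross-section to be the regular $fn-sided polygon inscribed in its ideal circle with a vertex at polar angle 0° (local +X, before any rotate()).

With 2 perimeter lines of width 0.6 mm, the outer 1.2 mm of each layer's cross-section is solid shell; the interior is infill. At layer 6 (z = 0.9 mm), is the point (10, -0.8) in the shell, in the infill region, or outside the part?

At z = 0.9 mm: the cube (footprint 17.5×17.5) is included at this height; the r=3.5 cylinder at (11.5, 16) contributes a regular 16-gon of circumradius 3.5; the cylinder at (1.5, -0.5) is absent (z outside [1, 4.5]); After the difference (first − rest): starting from the 17.5×17.5 cube, the r=3.5 cylinder at (11.5, 16) partially overlaps it — only the 28.79 mm² overlap (of its 37.50 mm²) is removed, clipping the outline — 1 connected region; (whole slice rotated 15° about Z — lengths, areas and connectivity unchanged). Overall, the cross-section is a single solid region. Undo the 15° rotation: the query point maps to (9.452, -3.361) in the un-rotated model frame. The nearest boundary edge runs (17.50, 0.00)→(0.00, 0.00); distance from the point to it = 3.36 mm. The point is not inside any of the regions above, so it lies outside the cross-section (3.36 mm from the nearest boundary).

outside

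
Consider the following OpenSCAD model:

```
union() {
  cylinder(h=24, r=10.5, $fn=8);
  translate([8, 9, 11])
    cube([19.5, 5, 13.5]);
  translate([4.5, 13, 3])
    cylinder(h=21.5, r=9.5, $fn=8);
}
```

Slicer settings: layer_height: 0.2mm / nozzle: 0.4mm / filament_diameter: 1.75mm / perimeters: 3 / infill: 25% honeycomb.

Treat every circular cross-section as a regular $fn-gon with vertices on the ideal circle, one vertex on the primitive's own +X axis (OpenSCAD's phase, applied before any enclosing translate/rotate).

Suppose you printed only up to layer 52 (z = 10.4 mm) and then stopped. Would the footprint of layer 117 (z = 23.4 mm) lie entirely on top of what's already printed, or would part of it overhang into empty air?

Compare the two slices. At z = 10.4: the cylinder: section is a regular 8-gon, circumradius r=10.5 (area = (8/2)·10.500²·sin(360°/8) = 311.83 mm²); the cube at (8, 9) is absent (z outside [11, 24.5]); the r=9.5 cylinder at (4.5, 13) contributes a regular 8-gon of circumradius 9.5 (area = (8/2)·9.500²·sin(360°/8) = 255.27 mm²); Taking the union: the regions partially overlap — summed areas 567.10 mm² minus the doubly-counted overlap 47.17 mm² gives 519.93 mm² — area = 519.93 mm². At z = 23.4: the cylinder: section is a regular 8-gon, circumradius r=10.5 (area = (8/2)·10.500²·sin(360°/8) = 311.83 mm²); the cube at (8, 9) (footprint 19.5×5) is included at this height (area 97.50 mm²); the r=9.5 cylinder at (4.5, 13) gives a regular 8-gon of circumradius 9.5 (constant along its height) (area = (8/2)·9.500²·sin(360°/8) = 255.27 mm²); Taking the union: the regions partially overlap — summed areas 664.60 mm² minus the doubly-counted overlap 73.65 mm² gives 590.95 mm² — area = 590.95 mm². Checking containment: at z = 23.4 the cross-section extends beyond the z = 10.4 cross-section by about 71.02 mm².

part overhangs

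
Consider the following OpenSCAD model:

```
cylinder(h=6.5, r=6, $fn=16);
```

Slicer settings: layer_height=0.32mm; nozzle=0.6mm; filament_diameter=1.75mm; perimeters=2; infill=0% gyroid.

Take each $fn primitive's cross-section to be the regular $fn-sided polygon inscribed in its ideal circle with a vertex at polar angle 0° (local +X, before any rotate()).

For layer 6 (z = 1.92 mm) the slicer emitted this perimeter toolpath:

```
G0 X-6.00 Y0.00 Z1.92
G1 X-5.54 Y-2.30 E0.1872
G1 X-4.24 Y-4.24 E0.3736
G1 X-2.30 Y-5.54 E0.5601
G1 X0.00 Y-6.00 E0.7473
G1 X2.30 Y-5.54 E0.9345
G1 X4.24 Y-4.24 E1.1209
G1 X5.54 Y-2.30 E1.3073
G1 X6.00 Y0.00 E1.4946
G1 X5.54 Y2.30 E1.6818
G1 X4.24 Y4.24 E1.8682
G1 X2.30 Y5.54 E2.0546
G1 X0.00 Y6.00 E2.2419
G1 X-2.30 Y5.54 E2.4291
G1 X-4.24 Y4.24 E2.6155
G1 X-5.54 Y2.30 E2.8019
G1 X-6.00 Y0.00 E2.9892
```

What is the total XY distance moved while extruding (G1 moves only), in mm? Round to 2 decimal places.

Sum the Euclidean lengths of each G1 segment: total = 37.45 mm.

37.45 mm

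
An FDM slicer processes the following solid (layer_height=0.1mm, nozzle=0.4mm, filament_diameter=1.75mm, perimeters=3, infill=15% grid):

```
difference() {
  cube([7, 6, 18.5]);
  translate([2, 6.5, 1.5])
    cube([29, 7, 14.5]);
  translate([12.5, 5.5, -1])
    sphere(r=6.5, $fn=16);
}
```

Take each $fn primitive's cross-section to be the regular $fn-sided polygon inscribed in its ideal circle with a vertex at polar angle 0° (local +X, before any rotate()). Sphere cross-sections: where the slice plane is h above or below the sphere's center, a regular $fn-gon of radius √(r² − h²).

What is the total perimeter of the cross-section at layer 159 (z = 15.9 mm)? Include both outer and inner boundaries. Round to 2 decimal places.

26.00 mm

At z = 15.9 mm: the cube is present — its section is the full 7×6 rectangle (perimeter 26.00 mm); the 29×7 cube at (2, 6.5) contributes its full rectangle (perimeter 72.00 mm); the sphere at (12.5, 5.5) is absent (|z−center|=16.900 > r=6.5); Taking the first minus the rest: starting from the 7×6 cube, the 29×7 cube at (2, 6.5) misses the remaining region (no effect) — boundary = 26.00 mm. Overall, the cross-section is a single solid region. Total boundary length (outer) = 26.00 mm.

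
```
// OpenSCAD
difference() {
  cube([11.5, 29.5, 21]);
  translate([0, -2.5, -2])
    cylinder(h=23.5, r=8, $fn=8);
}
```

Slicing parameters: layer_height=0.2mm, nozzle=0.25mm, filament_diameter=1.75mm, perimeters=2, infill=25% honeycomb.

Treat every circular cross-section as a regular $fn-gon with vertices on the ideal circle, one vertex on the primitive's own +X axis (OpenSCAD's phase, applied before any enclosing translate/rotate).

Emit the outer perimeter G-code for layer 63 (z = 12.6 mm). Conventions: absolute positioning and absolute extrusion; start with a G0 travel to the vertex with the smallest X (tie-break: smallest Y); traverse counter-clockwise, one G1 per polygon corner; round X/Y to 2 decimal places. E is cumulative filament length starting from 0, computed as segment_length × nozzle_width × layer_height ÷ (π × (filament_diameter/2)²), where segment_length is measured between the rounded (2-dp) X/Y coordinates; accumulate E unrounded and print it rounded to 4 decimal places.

At z = 12.6 mm: the 11.5×29.5 cube contributes its full rectangle; the r=8 cylinder at (0, -2.5) gives a regular 8-gon of circumradius 8 (constant along its height); After the difference (first − rest): starting from the 11.5×29.5 cube, the r=8 cylinder at (0, -2.5) partially overlaps it — only the 26.55 mm² overlap (of its 181.02 mm²) is removed, clipping the outline — 1 connected region. The outline is a single polygon with 6 vertices. Extrusion per mm of travel: 0.25 × 0.2 / (π × 0.875²) = 0.020788. Accumulating E over each segment gives final E = 1.6439.

G0 X0.00 Y5.50 Z12.60
G1 X5.66 Y3.16 E0.1273
G1 X6.96 Y0.00 E0.1983
G1 X11.50 Y0.00 E0.2927
G1 X11.50 Y29.50 E0.9060
G1 X0.00 Y29.50 E1.1450
G1 X0.00 Y5.50 E1.6439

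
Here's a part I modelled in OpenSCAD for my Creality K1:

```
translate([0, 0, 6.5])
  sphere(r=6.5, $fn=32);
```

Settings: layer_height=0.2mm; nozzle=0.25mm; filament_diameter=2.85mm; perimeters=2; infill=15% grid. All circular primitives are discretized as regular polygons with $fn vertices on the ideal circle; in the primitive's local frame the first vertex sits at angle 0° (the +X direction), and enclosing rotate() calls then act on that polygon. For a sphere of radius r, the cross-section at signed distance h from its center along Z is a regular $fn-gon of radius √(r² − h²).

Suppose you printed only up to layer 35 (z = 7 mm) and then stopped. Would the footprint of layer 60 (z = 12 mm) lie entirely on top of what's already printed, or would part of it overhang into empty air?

Compare the two slices. At z = 7: the r=6.5 sphere contributes a regular 32-gon of circumradius √(6.5²−0.5²) = 6.481 (area = (32/2)·6.481²·sin(360°/32) = 131.10 mm²). At z = 12: the sphere: section is a regular 32-gon, circumradius = √(r²−h²) = √(6.5²−5.5²) = 3.464 (area = (32/2)·3.464²·sin(360°/32) = 37.46 mm²). Checking containment: the cross-section at z = 12 is a subset of the cross-section at z = 7.

entirely on top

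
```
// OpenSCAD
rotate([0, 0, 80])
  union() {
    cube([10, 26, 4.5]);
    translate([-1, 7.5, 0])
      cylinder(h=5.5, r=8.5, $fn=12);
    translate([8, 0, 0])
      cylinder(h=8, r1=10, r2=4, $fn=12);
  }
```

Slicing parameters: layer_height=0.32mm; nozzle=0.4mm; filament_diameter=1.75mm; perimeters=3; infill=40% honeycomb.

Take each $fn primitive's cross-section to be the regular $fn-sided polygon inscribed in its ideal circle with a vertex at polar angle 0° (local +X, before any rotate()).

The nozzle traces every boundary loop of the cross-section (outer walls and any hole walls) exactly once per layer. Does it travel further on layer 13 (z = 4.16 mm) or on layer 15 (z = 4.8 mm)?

Layer 13 (z = 4.16): the cube is present — its section is the full 10×26 rectangle (perimeter 72.00 mm); the r=8.5 cylinder at (-1, 7.5) contributes a regular 12-gon of circumradius 8.5 (perimeter = 2·12·8.500·sin(180°/12) = 52.80 mm); the cone at (8, 0) (r1=10→r2=4) has section circumradius 6.880 here — a regular 12-gon (perimeter = 2·12·6.880·sin(180°/12) = 42.74 mm); Merging all regions: the regions partially overlap (shared area 139.69 mm²), so the edge portions inside another operand are dropped and the merged outline is re-measured after clipping — boundary = 99.23 mm; (rotated 80° about Z; rotation is an isometry so areas/perimeters/island counts are preserved). So its perimeter = 99.23 mm. Layer 15 (z = 4.8): the cube is not intersected at this z (z outside [0, 4.5]); the cylinder at (-1, 7.5): section is a regular 12-gon, circumradius r=8.5 (perimeter = 2·12·8.500·sin(180°/12) = 52.80 mm); the cone at (8, 0) contributes a regular 12-gon of circumradius 6.400 (interpolated between r1=10 and r2=4 at t=0.600) (perimeter = 2·12·6.400·sin(180°/12) = 39.75 mm); Combining (union): the regions partially overlap (shared area 16.50 mm²), so the edge portions inside another operand are dropped and the merged outline is re-measured after clipping — boundary = 74.16 mm; (whole slice rotated 80° about Z — lengths, areas and connectivity unchanged). So its perimeter = 74.16 mm. Layer 13 is larger (99.23 vs 74.16 mm).

layer 13 (z = 4.16 mm)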